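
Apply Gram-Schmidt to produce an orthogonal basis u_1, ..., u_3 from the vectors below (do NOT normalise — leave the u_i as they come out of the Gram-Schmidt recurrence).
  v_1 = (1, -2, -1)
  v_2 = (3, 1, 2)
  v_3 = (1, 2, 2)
Orthogonal basis:
  u_1 = (1, -2, -1)
  u_2 = (19/6, 2/3, 11/6)
  u_3 = (-3/83, -5/83, 7/83)

Apply the Gram-Schmidt recurrence
  u_1 = v_1
  u_i = v_i − Σ_{j<i} ((v_i · u_j) / (u_j · u_j)) · u_j.

Step by step this gives:
  u_1 = (1, -2, -1)
  u_2 = (19/6, 2/3, 11/6)
  u_3 = (-3/83, -5/83, 7/83)

Orthogonality check:
  u_2 · u_1 = 0 (should be 0)
  u_3 · u_1 = 0 (should be 0)
  u_3 · u_2 = 0 (should be 0)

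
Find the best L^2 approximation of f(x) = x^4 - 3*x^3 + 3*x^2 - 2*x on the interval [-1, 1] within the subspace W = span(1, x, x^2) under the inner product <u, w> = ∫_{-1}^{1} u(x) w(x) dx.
g(x) = 27*x^2/7 - 19*x/5 - 3/35

The best approximation g ∈ W is the orthogonal projection of f onto W. Writing g = a_0 + a_1 x + a_2 x^2, the coefficients solve the normal equations G · a = b where
  G_{ij} = <φ_i, φ_j> and b_i = <f, φ_i>, with φ_0 = 1, φ_1 = x, φ_2 = x^2.
G =
  [2, 0, 2/3]
  [0, 2/3, 0]
  [2/3, 0, 2/5],
b = (12/5, -38/15, 52/35).
Solving gives a_0 = -3/35, a_1 = -19/5, a_2 = 27/7, so
  g(x) = 27*x^2/7 - 19*x/5 - 3/35.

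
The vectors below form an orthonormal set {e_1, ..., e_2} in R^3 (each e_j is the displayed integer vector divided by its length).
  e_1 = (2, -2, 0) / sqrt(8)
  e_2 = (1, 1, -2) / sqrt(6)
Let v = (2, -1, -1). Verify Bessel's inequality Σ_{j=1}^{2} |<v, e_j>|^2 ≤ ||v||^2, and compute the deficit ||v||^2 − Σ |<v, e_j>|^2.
Σ |<v, e_j>|^2 = 6; ||v||^2 = 6; deficit = 0

Write each e_j = u_j / sqrt(<u_j, u_j>) where u_j is the displayed integer vector. Then <v, e_j> = <v, u_j> / sqrt(<u_j, u_j>), so |<v, e_j>|^2 = <v, u_j>^2 / <u_j, u_j>.
Coefficients: <v, e_1> = 6/sqrt(8), <v, e_2> = 3/sqrt(6).
Square and sum: Σ |<v, e_j>|^2 = 6.
Compute ||v||^2 = v·v = 6.
Deficit = 6 − 6 = 0 ≥ 0, confirming Bessel's inequality. (The deficit equals ||v − Σ <v,e_j> e_j||^2, the squared distance from v to span{e_j}.)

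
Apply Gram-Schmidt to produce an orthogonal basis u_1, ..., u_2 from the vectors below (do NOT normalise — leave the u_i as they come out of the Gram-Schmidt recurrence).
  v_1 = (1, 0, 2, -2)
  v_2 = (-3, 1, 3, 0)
Orthogonal basis:
  u_1 = (1, 0, 2, -2)
  u_2 = (-10/3, 1, 7/3, 2/3)

Apply the Gram-Schmidt recurrence
  u_1 = v_1
  u_i = v_i − Σ_{j<i} ((v_i · u_j) / (u_j · u_j)) · u_j.

Step by step this gives:
  u_1 = (1, 0, 2, -2)
  u_2 = (-10/3, 1, 7/3, 2/3)

Orthogonality check:
  u_2 · u_1 = 0 (should be 0)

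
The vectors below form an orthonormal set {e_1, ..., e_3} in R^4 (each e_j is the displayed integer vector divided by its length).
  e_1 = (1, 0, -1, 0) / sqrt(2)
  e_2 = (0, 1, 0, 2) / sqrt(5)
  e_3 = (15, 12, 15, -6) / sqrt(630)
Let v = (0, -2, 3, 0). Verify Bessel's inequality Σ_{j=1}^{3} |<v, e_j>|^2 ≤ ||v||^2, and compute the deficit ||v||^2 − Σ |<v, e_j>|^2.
Σ |<v, e_j>|^2 = 6; ||v||^2 = 13; deficit = 7

Write each e_j = u_j / sqrt(<u_j, u_j>) where u_j is the displayed integer vector. Then <v, e_j> = <v, u_j> / sqrt(<u_j, u_j>), so |<v, e_j>|^2 = <v, u_j>^2 / <u_j, u_j>.
Coefficients: <v, e_1> = -3/sqrt(2), <v, e_2> = -2/sqrt(5), <v, e_3> = 21/sqrt(630).
Square and sum: Σ |<v, e_j>|^2 = 6.
Compute ||v||^2 = v·v = 13.
Deficit = 13 − 6 = 7 ≥ 0, confirming Bessel's inequality. (The deficit equals ||v − Σ <v,e_j> e_j||^2, the squared distance from v to span{e_j}.)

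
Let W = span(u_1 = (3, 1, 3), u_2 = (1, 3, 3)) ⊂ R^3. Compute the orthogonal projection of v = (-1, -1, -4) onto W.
proj_W(v) = (-32/17, -32/17, -48/17)

Set up U = [u_1 | ... | u_2] ∈ R^(3×2). The projector onto W = col(U) is P = U (U^T U)^(-1) U^T.
Compute U^T U =
  [19, 15]
  [15, 19],
and U^T v = (-16, -16).
Solve U^T U · c = U^T v for the coefficients: c = (-8/17, -8/17). The projection is proj_W(v) = U c.
Check: (v - proj_W(v)) · u_1 = 0  (should be 0).
Check: (v - proj_W(v)) · u_2 = 0  (should be 0).
Result: proj_W(v) = (-32/17, -32/17, -48/17).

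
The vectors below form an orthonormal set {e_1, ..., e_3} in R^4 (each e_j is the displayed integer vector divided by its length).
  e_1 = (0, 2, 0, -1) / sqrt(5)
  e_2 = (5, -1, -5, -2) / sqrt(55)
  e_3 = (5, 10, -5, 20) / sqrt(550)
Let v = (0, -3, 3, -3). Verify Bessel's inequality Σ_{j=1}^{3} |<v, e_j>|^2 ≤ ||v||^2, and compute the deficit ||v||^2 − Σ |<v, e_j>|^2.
Σ |<v, e_j>|^2 = 45/2; ||v||^2 = 27; deficit = 9/2

Write each e_j = u_j / sqrt(<u_j, u_j>) where u_j is the displayed integer vector. Then <v, e_j> = <v, u_j> / sqrt(<u_j, u_j>), so |<v, e_j>|^2 = <v, u_j>^2 / <u_j, u_j>.
Coefficients: <v, e_1> = -3/sqrt(5), <v, e_2> = -6/sqrt(55), <v, e_3> = -105/sqrt(550).
Square and sum: Σ |<v, e_j>|^2 = 45/2.
Compute ||v||^2 = v·v = 27.
Deficit = 27 − 45/2 = 9/2 ≥ 0, confirming Bessel's inequality. (The deficit equals ||v − Σ <v,e_j> e_j||^2, the squared distance from v to span{e_j}.)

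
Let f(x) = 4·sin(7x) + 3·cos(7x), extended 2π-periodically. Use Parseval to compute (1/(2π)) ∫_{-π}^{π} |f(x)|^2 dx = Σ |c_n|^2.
Σ |c_n|^2 = 25/2

Expand |f|^2 and use orthogonality of {sin(nx), cos(mx)} on [-π, π]:
  ∫_{-π}^{π} sin(nx)^2 dx = π, ∫ cos(mx)^2 dx = π, and cross terms integrate to 0.
So ∫_{-π}^{π} f(x)^2 dx = 4^2 · π + 3^2 · π = (16 + 9)π.
Divide by 2π: (16 + 9)/2 = 25/2.
By Parseval, this equals Σ |c_n|^2.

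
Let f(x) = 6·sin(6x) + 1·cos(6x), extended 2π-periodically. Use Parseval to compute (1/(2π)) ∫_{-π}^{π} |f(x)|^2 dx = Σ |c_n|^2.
Σ |c_n|^2 = 37/2

Expand |f|^2 and use orthogonality of {sin(nx), cos(mx)} on [-π, π]:
  ∫_{-π}^{π} sin(nx)^2 dx = π, ∫ cos(mx)^2 dx = π, and cross terms integrate to 0.
So ∫_{-π}^{π} f(x)^2 dx = 6^2 · π + 1^2 · π = (36 + 1)π.
Divide by 2π: (36 + 1)/2 = 37/2.
By Parseval, this equals Σ |c_n|^2.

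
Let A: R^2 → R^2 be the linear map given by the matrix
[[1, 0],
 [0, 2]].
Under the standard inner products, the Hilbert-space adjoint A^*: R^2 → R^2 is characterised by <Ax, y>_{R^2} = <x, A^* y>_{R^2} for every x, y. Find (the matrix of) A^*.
A^* = A^T =
[[1, 0],
 [0, 2]]

For real matrices with standard dot products, the defining identity <Ax, y> = <x, A^* y> gives (Ax)^T y = x^T (A^*) y, i.e. x^T A^T y = x^T (A^*) y. Since this holds for all x, y, we must have A^* = A^T. Therefore
A^* =
[[1, 0],
 [0, 2]].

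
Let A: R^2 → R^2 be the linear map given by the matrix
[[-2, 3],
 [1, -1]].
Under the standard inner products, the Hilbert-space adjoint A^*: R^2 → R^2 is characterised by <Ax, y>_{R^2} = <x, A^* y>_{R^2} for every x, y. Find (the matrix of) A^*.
A^* = A^T =
[[-2, 1],
 [3, -1]]

For real matrices with standard dot products, the defining identity <Ax, y> = <x, A^* y> gives (Ax)^T y = x^T (A^*) y, i.e. x^T A^T y = x^T (A^*) y. Since this holds for all x, y, we must have A^* = A^T. Therefore
A^* =
[[-2, 1],
 [3, -1]].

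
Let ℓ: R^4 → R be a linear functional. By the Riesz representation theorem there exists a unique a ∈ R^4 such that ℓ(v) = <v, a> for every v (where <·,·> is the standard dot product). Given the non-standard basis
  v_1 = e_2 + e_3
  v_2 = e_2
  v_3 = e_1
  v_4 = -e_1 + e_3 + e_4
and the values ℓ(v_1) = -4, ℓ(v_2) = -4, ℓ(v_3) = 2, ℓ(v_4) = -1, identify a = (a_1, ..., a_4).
a = (2, -4, 0, 1)

Write a = (a_1, ..., a_4) in the standard basis. For each basis vector v_i, ℓ(v_i) = <v_i, a> is a linear equation in the a_j's. Collect the n equations into a matrix system V a = ℓ, where row i of V is v_i (expressed in the standard basis). Since V is invertible (lower-triangular with 1s on the diagonal, up to permutation), solve by back-substitution:
  V =
[[0, 1, 1, 0],
 [0, 1, 0, 0],
 [1, 0, 0, 0],
 [-1, 0, 1, 1]]
  V a = (-4, -4, 2, -1)
Solving gives a = (2, -4, 0, 1).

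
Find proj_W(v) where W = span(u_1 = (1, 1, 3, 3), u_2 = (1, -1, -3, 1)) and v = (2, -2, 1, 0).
proj_W(v) = (20/51, 1/51, 1/17, 41/51)

Set up U = [u_1 | ... | u_2] ∈ R^(4×2). The projector onto W = col(U) is P = U (U^T U)^(-1) U^T.
Compute U^T U =
  [20, -6]
  [-6, 12],
and U^T v = (3, 1).
Solve U^T U · c = U^T v for the coefficients: c = (7/34, 19/102). The projection is proj_W(v) = U c.
Check: (v - proj_W(v)) · u_1 = 0  (should be 0).
Check: (v - proj_W(v)) · u_2 = 0  (should be 0).
Result: proj_W(v) = (20/51, 1/51, 1/17, 41/51).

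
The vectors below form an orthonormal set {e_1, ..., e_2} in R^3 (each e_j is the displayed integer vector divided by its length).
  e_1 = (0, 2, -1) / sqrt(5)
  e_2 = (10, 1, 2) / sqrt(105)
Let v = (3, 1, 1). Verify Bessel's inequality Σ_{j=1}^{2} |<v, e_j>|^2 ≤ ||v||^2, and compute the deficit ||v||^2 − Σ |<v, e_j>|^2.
Σ |<v, e_j>|^2 = 74/7; ||v||^2 = 11; deficit = 3/7

Write each e_j = u_j / sqrt(<u_j, u_j>) where u_j is the displayed integer vector. Then <v, e_j> = <v, u_j> / sqrt(<u_j, u_j>), so |<v, e_j>|^2 = <v, u_j>^2 / <u_j, u_j>.
Coefficients: <v, e_1> = 1/sqrt(5), <v, e_2> = 33/sqrt(105).
Square and sum: Σ |<v, e_j>|^2 = 74/7.
Compute ||v||^2 = v·v = 11.
Deficit = 11 − 74/7 = 3/7 ≥ 0, confirming Bessel's inequality. (The deficit equals ||v − Σ <v,e_j> e_j||^2, the squared distance from v to span{e_j}.)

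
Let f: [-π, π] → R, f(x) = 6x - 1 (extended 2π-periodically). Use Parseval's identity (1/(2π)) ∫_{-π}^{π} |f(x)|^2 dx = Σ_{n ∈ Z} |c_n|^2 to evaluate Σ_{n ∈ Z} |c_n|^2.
Σ |c_n|^2 = 12π^2 + 1

Expand and integrate term by term over [-π, π]:
  ∫ (6x)^2 dx = 36·(2π^3/3); ∫ 2·6·(-1)·x dx = 0 (odd integrand); ∫ (-1)^2 dx = 1·2π.
So (1/(2π)) ∫_{-π}^{π} (6x - 1)^2 dx = 36π^2/3 + 1 = 12π^2 + 1.
Parseval ⇒ Σ |c_n|^2 = 12π^2 + 1.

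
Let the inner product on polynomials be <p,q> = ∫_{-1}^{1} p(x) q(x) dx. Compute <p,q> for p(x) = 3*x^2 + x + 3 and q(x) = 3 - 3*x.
<p,q> = 22

Expand the product: p(x)·q(x) = -9*x^3 + 6*x^2 - 6*x + 9.
∫_{-1}^{1} of each monomial x^k gives [2/(k+1) if k even, 0 if k odd]. Integrating term-by-term (or equivalently evaluating the antiderivative F(x) = -9*x^4/4 + 2*x^3 - 3*x^2 + 9*x at the endpoints):
  F(1) − F(−1) = 23/4 − (-65/4) = 22.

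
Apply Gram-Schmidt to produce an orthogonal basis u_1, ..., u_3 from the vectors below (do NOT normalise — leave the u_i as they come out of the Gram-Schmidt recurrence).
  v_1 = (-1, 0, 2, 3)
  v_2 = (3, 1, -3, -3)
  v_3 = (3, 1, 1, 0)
Orthogonal basis:
  u_1 = (-1, 0, 2, 3)
  u_2 = (12/7, 1, -3/7, 6/7)
  u_3 = (31/34, -3/17, 28/17, -27/34)

Apply the Gram-Schmidt recurrence
  u_1 = v_1
  u_i = v_i − Σ_{j<i} ((v_i · u_j) / (u_j · u_j)) · u_j.

Step by step this gives:
  u_1 = (-1, 0, 2, 3)
  u_2 = (12/7, 1, -3/7, 6/7)
  u_3 = (31/34, -3/17, 28/17, -27/34)

Orthogonality check:
  u_2 · u_1 = 0 (should be 0)
  u_3 · u_1 = 0 (should be 0)
  u_3 · u_2 = 0 (should be 0)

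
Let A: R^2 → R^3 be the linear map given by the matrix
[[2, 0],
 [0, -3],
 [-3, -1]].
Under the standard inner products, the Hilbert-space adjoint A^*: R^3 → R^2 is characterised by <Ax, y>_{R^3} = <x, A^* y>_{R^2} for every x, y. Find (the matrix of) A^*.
A^* = A^T =
[[2, 0, -3],
 [0, -3, -1]]

For real matrices with standard dot products, the defining identity <Ax, y> = <x, A^* y> gives (Ax)^T y = x^T (A^*) y, i.e. x^T A^T y = x^T (A^*) y. Since this holds for all x, y, we must have A^* = A^T. Therefore
A^* =
[[2, 0, -3],
 [0, -3, -1]].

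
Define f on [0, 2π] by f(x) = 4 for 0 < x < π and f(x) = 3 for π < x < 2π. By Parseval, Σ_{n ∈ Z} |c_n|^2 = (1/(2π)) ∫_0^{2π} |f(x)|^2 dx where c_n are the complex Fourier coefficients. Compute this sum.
Σ |c_n|^2 = 25/2

Parseval equates the L^2 energy of f (normalised by 1/(2π)) with the ℓ^2 sum of its Fourier coefficients: (1/(2π)) ∫_0^{2π} |f|^2 = Σ |c_n|^2.
Compute the left side: (1/(2π)) [∫_0^π 4^2 dx + ∫_π^{2π} 3^2 dx] = (1/(2π)) · (16π + 9π) = (16 + 9)/2 = 25/2.
So Σ_{n ∈ Z} |c_n|^2 = 25/2.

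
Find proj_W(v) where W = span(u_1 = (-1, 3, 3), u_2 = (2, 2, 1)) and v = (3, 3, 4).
proj_W(v) = (153/61, 253/61, 164/61)

Set up U = [u_1 | ... | u_2] ∈ R^(3×2). The projector onto W = col(U) is P = U (U^T U)^(-1) U^T.
Compute U^T U =
  [19, 7]
  [7, 9],
and U^T v = (18, 16).
Solve U^T U · c = U^T v for the coefficients: c = (25/61, 89/61). The projection is proj_W(v) = U c.
Check: (v - proj_W(v)) · u_1 = 0  (should be 0).
Check: (v - proj_W(v)) · u_2 = 0  (should be 0).
Result: proj_W(v) = (153/61, 253/61, 164/61).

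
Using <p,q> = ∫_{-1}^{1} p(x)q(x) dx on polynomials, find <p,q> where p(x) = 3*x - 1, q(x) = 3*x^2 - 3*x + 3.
<p,q> = -14

Expand the product: p(x)·q(x) = 9*x^3 - 12*x^2 + 12*x - 3.
∫_{-1}^{1} of each monomial x^k gives [2/(k+1) if k even, 0 if k odd]. Integrating term-by-term (or equivalently evaluating the antiderivative F(x) = 9*x^4/4 - 4*x^3 + 6*x^2 - 3*x at the endpoints):
  F(1) − F(−1) = 5/4 − (61/4) = -14.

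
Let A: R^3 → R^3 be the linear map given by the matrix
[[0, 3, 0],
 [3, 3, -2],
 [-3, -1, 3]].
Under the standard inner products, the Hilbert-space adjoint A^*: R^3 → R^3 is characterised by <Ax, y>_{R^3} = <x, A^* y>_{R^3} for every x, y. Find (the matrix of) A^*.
A^* = A^T =
[[0, 3, -3],
 [3, 3, -1],
 [0, -2, 3]]

For real matrices with standard dot products, the defining identity <Ax, y> = <x, A^* y> gives (Ax)^T y = x^T (A^*) y, i.e. x^T A^T y = x^T (A^*) y. Since this holds for all x, y, we must have A^* = A^T. Therefore
A^* =
[[0, 3, -3],
 [3, 3, -1],
 [0, -2, 3]].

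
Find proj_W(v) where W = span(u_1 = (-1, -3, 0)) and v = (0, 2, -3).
proj_W(v) = (3/5, 9/5, 0)

Set up U = [u_1 | ... | u_1] ∈ R^(3×1). The projector onto W = col(U) is P = U (U^T U)^(-1) U^T.
Compute U^T U =
  [10],
and U^T v = (-6).
Solve U^T U · c = U^T v for the coefficients: c = (-3/5). The projection is proj_W(v) = U c.
Check: (v - proj_W(v)) · u_1 = 0  (should be 0).
Result: proj_W(v) = (3/5, 9/5, 0).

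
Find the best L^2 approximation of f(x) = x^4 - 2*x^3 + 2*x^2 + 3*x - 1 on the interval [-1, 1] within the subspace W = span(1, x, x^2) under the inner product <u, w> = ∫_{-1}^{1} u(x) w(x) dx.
g(x) = 20*x^2/7 + 9*x/5 - 38/35

The best approximation g ∈ W is the orthogonal projection of f onto W. Writing g = a_0 + a_1 x + a_2 x^2, the coefficients solve the normal equations G · a = b where
  G_{ij} = <φ_i, φ_j> and b_i = <f, φ_i>, with φ_0 = 1, φ_1 = x, φ_2 = x^2.
G =
  [2, 0, 2/3]
  [0, 2/3, 0]
  [2/3, 0, 2/5],
b = (-4/15, 6/5, 44/105).
Solving gives a_0 = -38/35, a_1 = 9/5, a_2 = 20/7, so
  g(x) = 20*x^2/7 + 9*x/5 - 38/35.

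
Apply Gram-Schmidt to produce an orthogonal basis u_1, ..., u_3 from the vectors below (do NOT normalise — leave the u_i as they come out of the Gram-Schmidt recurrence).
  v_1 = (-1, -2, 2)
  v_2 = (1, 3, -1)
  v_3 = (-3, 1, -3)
Orthogonal basis:
  u_1 = (-1, -2, 2)
  u_2 = (0, 1, 1)
  u_3 = (-32/9, 8/9, -8/9)

Apply the Gram-Schmidt recurrence
  u_1 = v_1
  u_i = v_i − Σ_{j<i} ((v_i · u_j) / (u_j · u_j)) · u_j.

Step by step this gives:
  u_1 = (-1, -2, 2)
  u_2 = (0, 1, 1)
  u_3 = (-32/9, 8/9, -8/9)

Orthogonality check:
  u_2 · u_1 = 0 (should be 0)
  u_3 · u_1 = 0 (should be 0)
  u_3 · u_2 = 0 (should be 0)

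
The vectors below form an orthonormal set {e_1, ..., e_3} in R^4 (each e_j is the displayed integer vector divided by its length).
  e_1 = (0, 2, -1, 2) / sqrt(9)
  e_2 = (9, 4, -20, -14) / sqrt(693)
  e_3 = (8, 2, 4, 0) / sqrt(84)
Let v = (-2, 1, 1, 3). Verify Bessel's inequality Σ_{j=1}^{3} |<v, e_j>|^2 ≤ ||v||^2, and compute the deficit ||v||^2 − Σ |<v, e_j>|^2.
Σ |<v, e_j>|^2 = 494/33; ||v||^2 = 15; deficit = 1/33

Write each e_j = u_j / sqrt(<u_j, u_j>) where u_j is the displayed integer vector. Then <v, e_j> = <v, u_j> / sqrt(<u_j, u_j>), so |<v, e_j>|^2 = <v, u_j>^2 / <u_j, u_j>.
Coefficients: <v, e_1> = 7/sqrt(9), <v, e_2> = -76/sqrt(693), <v, e_3> = -10/sqrt(84).
Square and sum: Σ |<v, e_j>|^2 = 494/33.
Compute ||v||^2 = v·v = 15.
Deficit = 15 − 494/33 = 1/33 ≥ 0, confirming Bessel's inequality. (The deficit equals ||v − Σ <v,e_j> e_j||^2, the squared distance from v to span{e_j}.)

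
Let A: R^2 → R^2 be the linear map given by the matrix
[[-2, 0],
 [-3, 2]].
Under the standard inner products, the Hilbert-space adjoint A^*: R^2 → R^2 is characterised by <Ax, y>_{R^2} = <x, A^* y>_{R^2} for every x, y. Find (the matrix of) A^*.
A^* = A^T =
[[-2, -3],
 [0, 2]]

For real matrices with standard dot products, the defining identity <Ax, y> = <x, A^* y> gives (Ax)^T y = x^T (A^*) y, i.e. x^T A^T y = x^T (A^*) y. Since this holds for all x, y, we must have A^* = A^T. Therefore
A^* =
[[-2, -3],
 [0, 2]].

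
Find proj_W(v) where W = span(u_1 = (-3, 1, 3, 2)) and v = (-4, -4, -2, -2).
proj_W(v) = (6/23, -2/23, -6/23, -4/23)

Set up U = [u_1 | ... | u_1] ∈ R^(4×1). The projector onto W = col(U) is P = U (U^T U)^(-1) U^T.
Compute U^T U =
  [23],
and U^T v = (-2).
Solve U^T U · c = U^T v for the coefficients: c = (-2/23). The projection is proj_W(v) = U c.
Check: (v - proj_W(v)) · u_1 = 0  (should be 0).
Result: proj_W(v) = (6/23, -2/23, -6/23, -4/23).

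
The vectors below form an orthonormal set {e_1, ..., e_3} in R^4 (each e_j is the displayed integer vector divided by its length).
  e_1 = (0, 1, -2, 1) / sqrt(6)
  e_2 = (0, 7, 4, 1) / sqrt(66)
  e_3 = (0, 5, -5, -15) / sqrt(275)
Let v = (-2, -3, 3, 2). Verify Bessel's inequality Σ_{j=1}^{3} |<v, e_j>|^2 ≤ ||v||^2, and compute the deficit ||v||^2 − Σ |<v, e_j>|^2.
Σ |<v, e_j>|^2 = 22; ||v||^2 = 26; deficit = 4

Write each e_j = u_j / sqrt(<u_j, u_j>) where u_j is the displayed integer vector. Then <v, e_j> = <v, u_j> / sqrt(<u_j, u_j>), so |<v, e_j>|^2 = <v, u_j>^2 / <u_j, u_j>.
Coefficients: <v, e_1> = -7/sqrt(6), <v, e_2> = -7/sqrt(66), <v, e_3> = -60/sqrt(275).
Square and sum: Σ |<v, e_j>|^2 = 22.
Compute ||v||^2 = v·v = 26.
Deficit = 26 − 22 = 4 ≥ 0, confirming Bessel's inequality. (The deficit equals ||v − Σ <v,e_j> e_j||^2, the squared distance from v to span{e_j}.)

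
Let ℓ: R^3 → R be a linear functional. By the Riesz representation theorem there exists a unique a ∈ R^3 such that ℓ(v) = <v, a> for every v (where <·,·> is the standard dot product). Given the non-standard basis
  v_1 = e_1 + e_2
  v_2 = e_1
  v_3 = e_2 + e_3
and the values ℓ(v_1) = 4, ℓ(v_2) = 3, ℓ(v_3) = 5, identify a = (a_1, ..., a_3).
a = (3, 1, 4)

Write a = (a_1, ..., a_3) in the standard basis. For each basis vector v_i, ℓ(v_i) = <v_i, a> is a linear equation in the a_j's. Collect the n equations into a matrix system V a = ℓ, where row i of V is v_i (expressed in the standard basis). Since V is invertible (lower-triangular with 1s on the diagonal, up to permutation), solve by back-substitution:
  V =
[[1, 1, 0],
 [1, 0, 0],
 [0, 1, 1]]
  V a = (4, 3, 5)
Solving gives a = (3, 1, 4).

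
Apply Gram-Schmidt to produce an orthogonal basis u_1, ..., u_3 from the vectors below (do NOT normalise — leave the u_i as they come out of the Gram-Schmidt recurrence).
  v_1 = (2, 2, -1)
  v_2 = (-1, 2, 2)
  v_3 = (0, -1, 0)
Orthogonal basis:
  u_1 = (2, 2, -1)
  u_2 = (-1, 2, 2)
  u_3 = (2/9, -1/9, 2/9)

Apply the Gram-Schmidt recurrence
  u_1 = v_1
  u_i = v_i − Σ_{j<i} ((v_i · u_j) / (u_j · u_j)) · u_j.

Step by step this gives:
  u_1 = (2, 2, -1)
  u_2 = (-1, 2, 2)
  u_3 = (2/9, -1/9, 2/9)

Orthogonality check:
  u_2 · u_1 = 0 (should be 0)
  u_3 · u_1 = 0 (should be 0)
  u_3 · u_2 = 0 (should be 0)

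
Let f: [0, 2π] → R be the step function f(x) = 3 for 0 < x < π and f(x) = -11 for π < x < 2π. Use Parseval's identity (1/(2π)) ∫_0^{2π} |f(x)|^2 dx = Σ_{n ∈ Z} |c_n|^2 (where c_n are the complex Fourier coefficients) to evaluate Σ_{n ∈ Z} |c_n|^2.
Σ |c_n|^2 = 65

Parseval equates the L^2 energy of f (normalised by 1/(2π)) with the ℓ^2 sum of its Fourier coefficients: (1/(2π)) ∫_0^{2π} |f|^2 = Σ |c_n|^2.
Compute the left side: (1/(2π)) [∫_0^π 3^2 dx + ∫_π^{2π} (-11)^2 dx] = (1/(2π)) · (9π + 121π) = (9 + 121)/2 = 65.
So Σ_{n ∈ Z} |c_n|^2 = 65.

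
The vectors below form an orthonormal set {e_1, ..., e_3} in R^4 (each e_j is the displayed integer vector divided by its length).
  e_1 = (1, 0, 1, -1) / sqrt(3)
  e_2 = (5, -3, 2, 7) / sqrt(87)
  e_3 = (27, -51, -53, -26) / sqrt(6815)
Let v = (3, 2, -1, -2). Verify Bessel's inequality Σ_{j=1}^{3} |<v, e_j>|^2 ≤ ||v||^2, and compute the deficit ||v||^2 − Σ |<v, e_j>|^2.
Σ |<v, e_j>|^2 = 1629/235; ||v||^2 = 18; deficit = 2601/235

Write each e_j = u_j / sqrt(<u_j, u_j>) where u_j is the displayed integer vector. Then <v, e_j> = <v, u_j> / sqrt(<u_j, u_j>), so |<v, e_j>|^2 = <v, u_j>^2 / <u_j, u_j>.
Coefficients: <v, e_1> = 4/sqrt(3), <v, e_2> = -7/sqrt(87), <v, e_3> = 84/sqrt(6815).
Square and sum: Σ |<v, e_j>|^2 = 1629/235.
Compute ||v||^2 = v·v = 18.
Deficit = 18 − 1629/235 = 2601/235 ≥ 0, confirming Bessel's inequality. (The deficit equals ||v − Σ <v,e_j> e_j||^2, the squared distance from v to span{e_j}.)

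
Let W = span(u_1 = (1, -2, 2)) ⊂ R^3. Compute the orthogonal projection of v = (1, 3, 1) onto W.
proj_W(v) = (-1/3, 2/3, -2/3)

Set up U = [u_1 | ... | u_1] ∈ R^(3×1). The projector onto W = col(U) is P = U (U^T U)^(-1) U^T.
Compute U^T U =
  [9],
and U^T v = (-3).
Solve U^T U · c = U^T v for the coefficients: c = (-1/3). The projection is proj_W(v) = U c.
Check: (v - proj_W(v)) · u_1 = 0  (should be 0).
Result: proj_W(v) = (-1/3, 2/3, -2/3).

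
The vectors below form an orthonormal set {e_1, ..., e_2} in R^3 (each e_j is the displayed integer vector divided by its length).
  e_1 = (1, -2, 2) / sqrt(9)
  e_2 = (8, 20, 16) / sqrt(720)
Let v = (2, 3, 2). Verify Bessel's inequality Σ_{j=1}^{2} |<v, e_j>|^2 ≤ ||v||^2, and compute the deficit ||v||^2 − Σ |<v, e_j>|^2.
Σ |<v, e_j>|^2 = 81/5; ||v||^2 = 17; deficit = 4/5

Write each e_j = u_j / sqrt(<u_j, u_j>) where u_j is the displayed integer vector. Then <v, e_j> = <v, u_j> / sqrt(<u_j, u_j>), so |<v, e_j>|^2 = <v, u_j>^2 / <u_j, u_j>.
Coefficients: <v, e_1> = 0/sqrt(9), <v, e_2> = 108/sqrt(720).
Square and sum: Σ |<v, e_j>|^2 = 81/5.
Compute ||v||^2 = v·v = 17.
Deficit = 17 − 81/5 = 4/5 ≥ 0, confirming Bessel's inequality. (The deficit equals ||v − Σ <v,e_j> e_j||^2, the squared distance from v to span{e_j}.)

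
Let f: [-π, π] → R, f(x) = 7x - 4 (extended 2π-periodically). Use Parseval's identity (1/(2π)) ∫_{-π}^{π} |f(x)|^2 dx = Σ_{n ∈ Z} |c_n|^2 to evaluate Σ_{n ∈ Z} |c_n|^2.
Σ |c_n|^2 = 49π^2/3 + 16

Expand and integrate term by term over [-π, π]:
  ∫ (7x)^2 dx = 49·(2π^3/3); ∫ 2·7·(-4)·x dx = 0 (odd integrand); ∫ (-4)^2 dx = 16·2π.
So (1/(2π)) ∫_{-π}^{π} (7x - 4)^2 dx = 49π^2/3 + 16 = 49π^2/3 + 16.
Parseval ⇒ Σ |c_n|^2 = 49π^2/3 + 16.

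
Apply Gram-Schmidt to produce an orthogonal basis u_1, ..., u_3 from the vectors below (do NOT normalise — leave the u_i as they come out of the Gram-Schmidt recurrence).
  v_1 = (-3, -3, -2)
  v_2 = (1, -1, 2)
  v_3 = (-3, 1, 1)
Orthogonal basis:
  u_1 = (-3, -3, -2)
  u_2 = (5/11, -17/11, 18/11)
  u_3 = (-68/29, 34/29, 51/29)

Apply the Gram-Schmidt recurrence
  u_1 = v_1
  u_i = v_i − Σ_{j<i} ((v_i · u_j) / (u_j · u_j)) · u_j.

Step by step this gives:
  u_1 = (-3, -3, -2)
  u_2 = (5/11, -17/11, 18/11)
  u_3 = (-68/29, 34/29, 51/29)

Orthogonality check:
  u_2 · u_1 = 0 (should be 0)
  u_3 · u_1 = 0 (should be 0)
  u_3 · u_2 = 0 (should be 0)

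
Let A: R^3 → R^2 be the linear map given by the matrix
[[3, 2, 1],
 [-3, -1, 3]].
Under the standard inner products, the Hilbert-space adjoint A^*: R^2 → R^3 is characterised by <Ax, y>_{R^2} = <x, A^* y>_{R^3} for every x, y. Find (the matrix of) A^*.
A^* = A^T =
[[3, -3],
 [2, -1],
 [1, 3]]

For real matrices with standard dot products, the defining identity <Ax, y> = <x, A^* y> gives (Ax)^T y = x^T (A^*) y, i.e. x^T A^T y = x^T (A^*) y. Since this holds for all x, y, we must have A^* = A^T. Therefore
A^* =
[[3, -3],
 [2, -1],
 [1, 3]].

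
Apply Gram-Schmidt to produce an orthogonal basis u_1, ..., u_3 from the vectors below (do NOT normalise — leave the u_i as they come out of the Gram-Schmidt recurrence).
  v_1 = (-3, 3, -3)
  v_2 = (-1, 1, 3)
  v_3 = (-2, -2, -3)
Orthogonal basis:
  u_1 = (-3, 3, -3)
  u_2 = (-4/3, 4/3, 8/3)
  u_3 = (-2, -2, 0)

Apply the Gram-Schmidt recurrence
  u_1 = v_1
  u_i = v_i − Σ_{j<i} ((v_i · u_j) / (u_j · u_j)) · u_j.

Step by step this gives:
  u_1 = (-3, 3, -3)
  u_2 = (-4/3, 4/3, 8/3)
  u_3 = (-2, -2, 0)

Orthogonality check:
  u_2 · u_1 = 0 (should be 0)
  u_3 · u_1 = 0 (should be 0)
  u_3 · u_2 = 0 (should be 0)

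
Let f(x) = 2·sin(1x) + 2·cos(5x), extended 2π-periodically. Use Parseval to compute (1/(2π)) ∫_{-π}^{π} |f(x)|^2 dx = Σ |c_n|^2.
Σ |c_n|^2 = 4

Expand |f|^2 and use orthogonality of {sin(nx), cos(mx)} on [-π, π]:
  ∫_{-π}^{π} sin(nx)^2 dx = π, ∫ cos(mx)^2 dx = π, and cross terms integrate to 0.
So ∫_{-π}^{π} f(x)^2 dx = 2^2 · π + 2^2 · π = (4 + 4)π.
Divide by 2π: (4 + 4)/2 = 4.
By Parseval, this equals Σ |c_n|^2.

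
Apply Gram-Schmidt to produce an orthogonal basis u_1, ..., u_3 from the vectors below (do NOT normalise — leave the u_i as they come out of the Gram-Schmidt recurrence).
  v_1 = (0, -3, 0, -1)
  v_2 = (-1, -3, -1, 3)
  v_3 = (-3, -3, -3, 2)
Orthogonal basis:
  u_1 = (0, -3, 0, -1)
  u_2 = (-1, -6/5, -1, 18/5)
  u_3 = (-81/41, 27/82, -81/41, -81/82)

Apply the Gram-Schmidt recurrence
  u_1 = v_1
  u_i = v_i − Σ_{j<i} ((v_i · u_j) / (u_j · u_j)) · u_j.

Step by step this gives:
  u_1 = (0, -3, 0, -1)
  u_2 = (-1, -6/5, -1, 18/5)
  u_3 = (-81/41, 27/82, -81/41, -81/82)

Orthogonality check:
  u_2 · u_1 = 0 (should be 0)
  u_3 · u_1 = 0 (should be 0)
  u_3 · u_2 = 0 (should be 0)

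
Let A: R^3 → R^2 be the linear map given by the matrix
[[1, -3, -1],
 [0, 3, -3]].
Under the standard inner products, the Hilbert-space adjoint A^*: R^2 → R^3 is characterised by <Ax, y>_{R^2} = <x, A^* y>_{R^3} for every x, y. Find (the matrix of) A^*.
A^* = A^T =
[[1, 0],
 [-3, 3],
 [-1, -3]]

For real matrices with standard dot products, the defining identity <Ax, y> = <x, A^* y> gives (Ax)^T y = x^T (A^*) y, i.e. x^T A^T y = x^T (A^*) y. Since this holds for all x, y, we must have A^* = A^T. Therefore
A^* =
[[1, 0],
 [-3, 3],
 [-1, -3]].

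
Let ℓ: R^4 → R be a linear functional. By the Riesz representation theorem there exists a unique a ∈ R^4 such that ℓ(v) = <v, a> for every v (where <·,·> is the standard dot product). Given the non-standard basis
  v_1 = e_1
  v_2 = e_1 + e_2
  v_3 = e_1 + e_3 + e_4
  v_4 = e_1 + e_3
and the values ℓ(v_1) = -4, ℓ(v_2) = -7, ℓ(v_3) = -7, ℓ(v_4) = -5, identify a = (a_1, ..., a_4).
a = (-4, -3, -1, -2)

Write a = (a_1, ..., a_4) in the standard basis. For each basis vector v_i, ℓ(v_i) = <v_i, a> is a linear equation in the a_j's. Collect the n equations into a matrix system V a = ℓ, where row i of V is v_i (expressed in the standard basis). Since V is invertible (lower-triangular with 1s on the diagonal, up to permutation), solve by back-substitution:
  V =
[[1, 0, 0, 0],
 [1, 1, 0, 0],
 [1, 0, 1, 1],
 [1, 0, 1, 0]]
  V a = (-4, -7, -7, -5)
Solving gives a = (-4, -3, -1, -2).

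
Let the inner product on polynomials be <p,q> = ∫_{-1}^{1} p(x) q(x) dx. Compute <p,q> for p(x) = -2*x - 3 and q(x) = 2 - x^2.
<p,q> = -10

Expand the product: p(x)·q(x) = 2*x^3 + 3*x^2 - 4*x - 6.
∫_{-1}^{1} of each monomial x^k gives [2/(k+1) if k even, 0 if k odd]. Integrating term-by-term (or equivalently evaluating the antiderivative F(x) = x^4/2 + x^3 - 2*x^2 - 6*x at the endpoints):
  F(1) − F(−1) = -13/2 − (7/2) = -10.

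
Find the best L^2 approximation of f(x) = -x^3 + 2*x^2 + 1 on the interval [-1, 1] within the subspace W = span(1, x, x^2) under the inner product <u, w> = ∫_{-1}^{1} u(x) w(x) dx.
g(x) = 2*x^2 - 3*x/5 + 1

The best approximation g ∈ W is the orthogonal projection of f onto W. Writing g = a_0 + a_1 x + a_2 x^2, the coefficients solve the normal equations G · a = b where
  G_{ij} = <φ_i, φ_j> and b_i = <f, φ_i>, with φ_0 = 1, φ_1 = x, φ_2 = x^2.
G =
  [2, 0, 2/3]
  [0, 2/3, 0]
  [2/3, 0, 2/5],
b = (10/3, -2/5, 22/15).
Solving gives a_0 = 1, a_1 = -3/5, a_2 = 2, so
  g(x) = 2*x^2 - 3*x/5 + 1.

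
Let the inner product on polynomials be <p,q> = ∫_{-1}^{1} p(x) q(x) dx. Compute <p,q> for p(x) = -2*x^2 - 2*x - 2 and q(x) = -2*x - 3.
<p,q> = 56/3

Expand the product: p(x)·q(x) = 4*x^3 + 10*x^2 + 10*x + 6.
∫_{-1}^{1} of each monomial x^k gives [2/(k+1) if k even, 0 if k odd]. Integrating term-by-term (or equivalently evaluating the antiderivative F(x) = x^4 + 10*x^3/3 + 5*x^2 + 6*x at the endpoints):
  F(1) − F(−1) = 46/3 − (-10/3) = 56/3.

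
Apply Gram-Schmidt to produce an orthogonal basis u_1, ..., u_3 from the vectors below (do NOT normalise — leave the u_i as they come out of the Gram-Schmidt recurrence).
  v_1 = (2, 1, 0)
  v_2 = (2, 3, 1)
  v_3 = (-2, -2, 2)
Orthogonal basis:
  u_1 = (2, 1, 0)
  u_2 = (-4/5, 8/5, 1)
  u_3 = (10/21, -20/21, 40/21)

Apply the Gram-Schmidt recurrence
  u_1 = v_1
  u_i = v_i − Σ_{j<i} ((v_i · u_j) / (u_j · u_j)) · u_j.

Step by step this gives:
  u_1 = (2, 1, 0)
  u_2 = (-4/5, 8/5, 1)
  u_3 = (10/21, -20/21, 40/21)

Orthogonality check:
  u_2 · u_1 = 0 (should be 0)
  u_3 · u_1 = 0 (should be 0)
  u_3 · u_2 = 0 (should be 0)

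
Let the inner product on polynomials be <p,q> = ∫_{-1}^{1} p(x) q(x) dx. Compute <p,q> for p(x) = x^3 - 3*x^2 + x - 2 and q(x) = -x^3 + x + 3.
<p,q> = -370/21

Expand the product: p(x)·q(x) = -x^6 + 3*x^5 + 2*x^3 - 8*x^2 + x - 6.
∫_{-1}^{1} of each monomial x^k gives [2/(k+1) if k even, 0 if k odd]. Integrating term-by-term (or equivalently evaluating the antiderivative F(x) = -x^7/7 + x^6/2 + x^4/2 - 8*x^3/3 + x^2/2 - 6*x at the endpoints):
  F(1) − F(−1) = -307/42 − (433/42) = -370/21.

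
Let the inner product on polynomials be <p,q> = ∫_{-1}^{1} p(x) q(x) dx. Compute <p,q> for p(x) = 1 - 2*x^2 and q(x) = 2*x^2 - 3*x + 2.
<p,q> = 16/15

Expand the product: p(x)·q(x) = -4*x^4 + 6*x^3 - 2*x^2 - 3*x + 2.
∫_{-1}^{1} of each monomial x^k gives [2/(k+1) if k even, 0 if k odd]. Integrating term-by-term (or equivalently evaluating the antiderivative F(x) = -4*x^5/5 + 3*x^4/2 - 2*x^3/3 - 3*x^2/2 + 2*x at the endpoints):
  F(1) − F(−1) = 8/15 − (-8/15) = 16/15.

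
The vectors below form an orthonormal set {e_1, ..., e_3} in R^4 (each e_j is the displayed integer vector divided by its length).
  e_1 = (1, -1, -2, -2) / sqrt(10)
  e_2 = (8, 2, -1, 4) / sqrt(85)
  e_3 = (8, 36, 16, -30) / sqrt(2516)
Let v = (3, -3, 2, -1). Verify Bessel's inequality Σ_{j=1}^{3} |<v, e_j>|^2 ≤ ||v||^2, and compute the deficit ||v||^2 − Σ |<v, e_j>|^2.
Σ |<v, e_j>|^2 = 129/37; ||v||^2 = 23; deficit = 722/37

Write each e_j = u_j / sqrt(<u_j, u_j>) where u_j is the displayed integer vector. Then <v, e_j> = <v, u_j> / sqrt(<u_j, u_j>), so |<v, e_j>|^2 = <v, u_j>^2 / <u_j, u_j>.
Coefficients: <v, e_1> = 4/sqrt(10), <v, e_2> = 12/sqrt(85), <v, e_3> = -22/sqrt(2516).
Square and sum: Σ |<v, e_j>|^2 = 129/37.
Compute ||v||^2 = v·v = 23.
Deficit = 23 − 129/37 = 722/37 ≥ 0, confirming Bessel's inequality. (The deficit equals ||v − Σ <v,e_j> e_j||^2, the squared distance from v to span{e_j}.)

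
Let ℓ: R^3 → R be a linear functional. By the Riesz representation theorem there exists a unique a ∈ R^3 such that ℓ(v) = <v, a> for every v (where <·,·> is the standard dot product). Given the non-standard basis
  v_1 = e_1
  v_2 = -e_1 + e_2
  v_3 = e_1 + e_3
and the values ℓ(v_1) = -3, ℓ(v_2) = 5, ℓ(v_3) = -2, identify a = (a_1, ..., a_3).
a = (-3, 2, 1)

Write a = (a_1, ..., a_3) in the standard basis. For each basis vector v_i, ℓ(v_i) = <v_i, a> is a linear equation in the a_j's. Collect the n equations into a matrix system V a = ℓ, where row i of V is v_i (expressed in the standard basis). Since V is invertible (lower-triangular with 1s on the diagonal, up to permutation), solve by back-substitution:
  V =
[[1, 0, 0],
 [-1, 1, 0],
 [1, 0, 1]]
  V a = (-3, 5, -2)
Solving gives a = (-3, 2, 1).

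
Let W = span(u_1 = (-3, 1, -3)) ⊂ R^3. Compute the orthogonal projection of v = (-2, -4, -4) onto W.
proj_W(v) = (-42/19, 14/19, -42/19)

Set up U = [u_1 | ... | u_1] ∈ R^(3×1). The projector onto W = col(U) is P = U (U^T U)^(-1) U^T.
Compute U^T U =
  [19],
and U^T v = (14).
Solve U^T U · c = U^T v for the coefficients: c = (14/19). The projection is proj_W(v) = U c.
Check: (v - proj_W(v)) · u_1 = 0  (should be 0).
Result: proj_W(v) = (-42/19, 14/19, -42/19).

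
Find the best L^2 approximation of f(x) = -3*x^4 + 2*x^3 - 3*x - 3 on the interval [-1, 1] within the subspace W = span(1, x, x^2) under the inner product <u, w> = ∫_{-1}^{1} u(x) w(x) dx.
g(x) = -18*x^2/7 - 9*x/5 - 96/35

The best approximation g ∈ W is the orthogonal projection of f onto W. Writing g = a_0 + a_1 x + a_2 x^2, the coefficients solve the normal equations G · a = b where
  G_{ij} = <φ_i, φ_j> and b_i = <f, φ_i>, with φ_0 = 1, φ_1 = x, φ_2 = x^2.
G =
  [2, 0, 2/3]
  [0, 2/3, 0]
  [2/3, 0, 2/5],
b = (-36/5, -6/5, -20/7).
Solving gives a_0 = -96/35, a_1 = -9/5, a_2 = -18/7, so
  g(x) = -18*x^2/7 - 9*x/5 - 96/35.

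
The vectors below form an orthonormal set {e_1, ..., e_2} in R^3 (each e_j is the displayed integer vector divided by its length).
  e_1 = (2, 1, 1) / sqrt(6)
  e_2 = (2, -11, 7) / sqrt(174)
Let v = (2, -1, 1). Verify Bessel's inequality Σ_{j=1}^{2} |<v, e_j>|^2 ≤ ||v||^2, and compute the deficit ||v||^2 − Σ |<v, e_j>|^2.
Σ |<v, e_j>|^2 = 158/29; ||v||^2 = 6; deficit = 16/29

Write each e_j = u_j / sqrt(<u_j, u_j>) where u_j is the displayed integer vector. Then <v, e_j> = <v, u_j> / sqrt(<u_j, u_j>), so |<v, e_j>|^2 = <v, u_j>^2 / <u_j, u_j>.
Coefficients: <v, e_1> = 4/sqrt(6), <v, e_2> = 22/sqrt(174).
Square and sum: Σ |<v, e_j>|^2 = 158/29.
Compute ||v||^2 = v·v = 6.
Deficit = 6 − 158/29 = 16/29 ≥ 0, confirming Bessel's inequality. (The deficit equals ||v − Σ <v,e_j> e_j||^2, the squared distance from v to span{e_j}.)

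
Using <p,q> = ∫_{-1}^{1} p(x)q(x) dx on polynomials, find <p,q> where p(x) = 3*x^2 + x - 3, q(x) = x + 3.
<p,q> = -34/3

Expand the product: p(x)·q(x) = 3*x^3 + 10*x^2 - 9.
∫_{-1}^{1} of each monomial x^k gives [2/(k+1) if k even, 0 if k odd]. Integrating term-by-term (or equivalently evaluating the antiderivative F(x) = 3*x^4/4 + 10*x^3/3 - 9*x at the endpoints):
  F(1) − F(−1) = -59/12 − (77/12) = -34/3.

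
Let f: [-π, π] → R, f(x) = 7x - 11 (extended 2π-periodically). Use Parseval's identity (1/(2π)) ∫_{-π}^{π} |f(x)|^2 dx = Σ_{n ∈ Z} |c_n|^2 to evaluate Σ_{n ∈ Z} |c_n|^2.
Σ |c_n|^2 = 49π^2/3 + 121

Expand and integrate term by term over [-π, π]:
  ∫ (7x)^2 dx = 49·(2π^3/3); ∫ 2·7·(-11)·x dx = 0 (odd integrand); ∫ (-11)^2 dx = 121·2π.
So (1/(2π)) ∫_{-π}^{π} (7x - 11)^2 dx = 49π^2/3 + 121 = 49π^2/3 + 121.
Parseval ⇒ Σ |c_n|^2 = 49π^2/3 + 121.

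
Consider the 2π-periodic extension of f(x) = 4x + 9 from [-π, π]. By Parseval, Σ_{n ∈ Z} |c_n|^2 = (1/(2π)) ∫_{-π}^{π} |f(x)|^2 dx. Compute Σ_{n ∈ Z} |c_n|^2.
Σ |c_n|^2 = 16π^2/3 + 81

Expand and integrate term by term over [-π, π]:
  ∫ (4x)^2 dx = 16·(2π^3/3); ∫ 2·4·(9)·x dx = 0 (odd integrand); ∫ 9^2 dx = 81·2π.
So (1/(2π)) ∫_{-π}^{π} (4x + 9)^2 dx = 16π^2/3 + 81 = 16π^2/3 + 81.
Parseval ⇒ Σ |c_n|^2 = 16π^2/3 + 81.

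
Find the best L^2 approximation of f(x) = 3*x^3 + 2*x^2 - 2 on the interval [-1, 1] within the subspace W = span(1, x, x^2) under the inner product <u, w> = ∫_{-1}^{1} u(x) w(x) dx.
g(x) = 2*x^2 + 9*x/5 - 2

The best approximation g ∈ W is the orthogonal projection of f onto W. Writing g = a_0 + a_1 x + a_2 x^2, the coefficients solve the normal equations G · a = b where
  G_{ij} = <φ_i, φ_j> and b_i = <f, φ_i>, with φ_0 = 1, φ_1 = x, φ_2 = x^2.
G =
  [2, 0, 2/3]
  [0, 2/3, 0]
  [2/3, 0, 2/5],
b = (-8/3, 6/5, -8/15).
Solving gives a_0 = -2, a_1 = 9/5, a_2 = 2, so
  g(x) = 2*x^2 + 9*x/5 - 2.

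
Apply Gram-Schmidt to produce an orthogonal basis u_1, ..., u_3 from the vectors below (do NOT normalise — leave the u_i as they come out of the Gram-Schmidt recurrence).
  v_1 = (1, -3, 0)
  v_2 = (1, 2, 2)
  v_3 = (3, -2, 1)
Orthogonal basis:
  u_1 = (1, -3, 0)
  u_2 = (3/2, 1/2, 2)
  u_3 = (54/65, 18/65, -9/13)

Apply the Gram-Schmidt recurrence
  u_1 = v_1
  u_i = v_i − Σ_{j<i} ((v_i · u_j) / (u_j · u_j)) · u_j.

Step by step this gives:
  u_1 = (1, -3, 0)
  u_2 = (3/2, 1/2, 2)
  u_3 = (54/65, 18/65, -9/13)

Orthogonality check:
  u_2 · u_1 = 0 (should be 0)
  u_3 · u_1 = 0 (should be 0)
  u_3 · u_2 = 0 (should be 0)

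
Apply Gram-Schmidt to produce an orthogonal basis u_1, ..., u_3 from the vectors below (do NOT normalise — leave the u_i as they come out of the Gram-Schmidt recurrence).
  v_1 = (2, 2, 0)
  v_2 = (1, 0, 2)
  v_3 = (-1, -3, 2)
Orthogonal basis:
  u_1 = (2, 2, 0)
  u_2 = (1/2, -1/2, 2)
  u_3 = (4/9, -4/9, -2/9)

Apply the Gram-Schmidt recurrence
  u_1 = v_1
  u_i = v_i − Σ_{j<i} ((v_i · u_j) / (u_j · u_j)) · u_j.

Step by step this gives:
  u_1 = (2, 2, 0)
  u_2 = (1/2, -1/2, 2)
  u_3 = (4/9, -4/9, -2/9)

Orthogonality check:
  u_2 · u_1 = 0 (should be 0)
  u_3 · u_1 = 0 (should be 0)
  u_3 · u_2 = 0 (should be 0)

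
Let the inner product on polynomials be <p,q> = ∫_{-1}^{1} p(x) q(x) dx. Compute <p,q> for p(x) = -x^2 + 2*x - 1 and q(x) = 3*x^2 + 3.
<p,q> = -56/5

Expand the product: p(x)·q(x) = -3*x^4 + 6*x^3 - 6*x^2 + 6*x - 3.
∫_{-1}^{1} of each monomial x^k gives [2/(k+1) if k even, 0 if k odd]. Integrating term-by-term (or equivalently evaluating the antiderivative F(x) = -3*x^5/5 + 3*x^4/2 - 2*x^3 + 3*x^2 - 3*x at the endpoints):
  F(1) − F(−1) = -11/10 − (101/10) = -56/5.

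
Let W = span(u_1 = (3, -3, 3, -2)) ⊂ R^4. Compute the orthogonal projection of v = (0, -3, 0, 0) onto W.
proj_W(v) = (27/31, -27/31, 27/31, -18/31)

Set up U = [u_1 | ... | u_1] ∈ R^(4×1). The projector onto W = col(U) is P = U (U^T U)^(-1) U^T.
Compute U^T U =
  [31],
and U^T v = (9).
Solve U^T U · c = U^T v for the coefficients: c = (9/31). The projection is proj_W(v) = U c.
Check: (v - proj_W(v)) · u_1 = 0  (should be 0).
Result: proj_W(v) = (27/31, -27/31, 27/31, -18/31).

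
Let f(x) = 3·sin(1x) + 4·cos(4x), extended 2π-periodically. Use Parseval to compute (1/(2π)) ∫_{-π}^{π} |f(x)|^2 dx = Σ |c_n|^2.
Σ |c_n|^2 = 25/2

Expand |f|^2 and use orthogonality of {sin(nx), cos(mx)} on [-π, π]:
  ∫_{-π}^{π} sin(nx)^2 dx = π, ∫ cos(mx)^2 dx = π, and cross terms integrate to 0.
So ∫_{-π}^{π} f(x)^2 dx = 3^2 · π + 4^2 · π = (9 + 16)π.
Divide by 2π: (9 + 16)/2 = 25/2.
By Parseval, this equals Σ |c_n|^2.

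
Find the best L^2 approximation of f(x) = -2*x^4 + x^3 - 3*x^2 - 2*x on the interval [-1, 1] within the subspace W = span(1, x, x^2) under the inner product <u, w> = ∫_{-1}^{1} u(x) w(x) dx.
g(x) = -33*x^2/7 - 7*x/5 + 6/35

The best approximation g ∈ W is the orthogonal projection of f onto W. Writing g = a_0 + a_1 x + a_2 x^2, the coefficients solve the normal equations G · a = b where
  G_{ij} = <φ_i, φ_j> and b_i = <f, φ_i>, with φ_0 = 1, φ_1 = x, φ_2 = x^2.
G =
  [2, 0, 2/3]
  [0, 2/3, 0]
  [2/3, 0, 2/5],
b = (-14/5, -14/15, -62/35).
Solving gives a_0 = 6/35, a_1 = -7/5, a_2 = -33/7, so
  g(x) = -33*x^2/7 - 7*x/5 + 6/35.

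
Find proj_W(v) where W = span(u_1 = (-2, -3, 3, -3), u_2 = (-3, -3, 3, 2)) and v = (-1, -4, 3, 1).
proj_W(v) = (-1642/637, -138/49, 138/49, 436/637)

Set up U = [u_1 | ... | u_2] ∈ R^(4×2). The projector onto W = col(U) is P = U (U^T U)^(-1) U^T.
Compute U^T U =
  [31, 18]
  [18, 31],
and U^T v = (20, 26).
Solve U^T U · c = U^T v for the coefficients: c = (152/637, 446/637). The projection is proj_W(v) = U c.
Check: (v - proj_W(v)) · u_1 = 0  (should be 0).
Check: (v - proj_W(v)) · u_2 = 0  (should be 0).
Result: proj_W(v) = (-1642/637, -138/49, 138/49, 436/637).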